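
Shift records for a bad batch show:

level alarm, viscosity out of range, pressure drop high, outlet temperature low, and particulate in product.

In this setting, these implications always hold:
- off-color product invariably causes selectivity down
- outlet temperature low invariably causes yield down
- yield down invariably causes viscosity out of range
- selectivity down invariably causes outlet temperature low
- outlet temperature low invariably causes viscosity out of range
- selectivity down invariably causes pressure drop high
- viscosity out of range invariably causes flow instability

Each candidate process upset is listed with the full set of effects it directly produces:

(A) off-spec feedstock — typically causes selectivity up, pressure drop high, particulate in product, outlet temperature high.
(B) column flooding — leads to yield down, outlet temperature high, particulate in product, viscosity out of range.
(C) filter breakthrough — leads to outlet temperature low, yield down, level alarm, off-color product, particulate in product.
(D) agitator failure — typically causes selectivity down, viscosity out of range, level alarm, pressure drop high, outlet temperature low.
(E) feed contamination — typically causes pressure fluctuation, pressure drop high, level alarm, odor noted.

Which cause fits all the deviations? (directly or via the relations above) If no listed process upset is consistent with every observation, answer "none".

C

For each candidate, compare predicted effects to what was observed:
(A) off-spec feedstock — level alarm miss; viscosity out of range miss; pressure drop high match; outlet temperature low miss; particulate in product match
(B) column flooding — level alarm miss; viscosity out of range match; pressure drop high miss; outlet temperature low miss; particulate in product match
(C) filter breakthrough — level alarm match; viscosity out of range match (via yield down → viscosity out of range); pressure drop high match (via off-color product → selectivity down → pressure drop high); outlet temperature low match; particulate in product match
(D) agitator failure — does not account for particulate in product
(E) feed contamination — level alarm match; viscosity out of range miss; pressure drop high match; outlet temperature low miss; particulate in product miss
(C) is the only candidate with no mismatches.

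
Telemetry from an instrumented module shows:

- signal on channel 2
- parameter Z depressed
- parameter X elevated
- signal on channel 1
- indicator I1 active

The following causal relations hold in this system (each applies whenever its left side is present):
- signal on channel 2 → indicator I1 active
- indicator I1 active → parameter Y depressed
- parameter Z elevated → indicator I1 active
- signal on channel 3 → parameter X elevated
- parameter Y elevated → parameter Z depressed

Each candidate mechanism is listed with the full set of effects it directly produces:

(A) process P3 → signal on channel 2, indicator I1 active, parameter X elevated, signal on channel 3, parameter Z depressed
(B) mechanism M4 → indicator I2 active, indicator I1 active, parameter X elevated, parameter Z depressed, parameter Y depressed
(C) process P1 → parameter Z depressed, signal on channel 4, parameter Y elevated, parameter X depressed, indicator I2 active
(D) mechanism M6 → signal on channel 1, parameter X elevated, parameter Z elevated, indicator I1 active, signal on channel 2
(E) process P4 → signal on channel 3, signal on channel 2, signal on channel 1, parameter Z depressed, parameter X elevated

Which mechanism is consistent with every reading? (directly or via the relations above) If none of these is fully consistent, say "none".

E

Checking each candidate against the observations:
(A) process P3 — does not account for signal on channel 1
(B) mechanism M4 — signal on channel 2 -; parameter Z depressed +; parameter X elevated +; signal on channel 1 -; indicator I1 active +
(C) process P1 — fails on signal on channel 2, parameter X elevated, signal on channel 1, indicator I1 active (predicts parameter X depressed, not parameter X elevated)
(D) mechanism M6 — fails on parameter Z depressed (predicts parameter Z elevated, not parameter Z depressed)
(E) process P4 — signal on channel 2 +; parameter Z depressed +; parameter X elevated +; signal on channel 1 +; indicator I1 active + (through signal on channel 2 → indicator I1 active)
Only (E) is consistent with every observation.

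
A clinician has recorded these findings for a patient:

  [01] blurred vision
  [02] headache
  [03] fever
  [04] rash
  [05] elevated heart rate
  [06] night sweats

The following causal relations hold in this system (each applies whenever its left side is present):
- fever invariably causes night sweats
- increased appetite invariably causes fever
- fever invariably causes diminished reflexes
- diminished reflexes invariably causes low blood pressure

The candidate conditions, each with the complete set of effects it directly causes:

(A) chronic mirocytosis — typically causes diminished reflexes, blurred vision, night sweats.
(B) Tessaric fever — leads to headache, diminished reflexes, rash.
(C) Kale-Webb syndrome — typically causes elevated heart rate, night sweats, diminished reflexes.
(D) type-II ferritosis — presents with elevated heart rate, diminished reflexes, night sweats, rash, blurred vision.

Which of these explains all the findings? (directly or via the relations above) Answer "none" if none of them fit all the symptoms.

none

Per-candidate check:
(A) chronic mirocytosis — blurred vision +; headache -; fever -; rash -; elevated heart rate -; night sweats +
(B) Tessaric fever — does not account for blurred vision, fever, elevated heart rate, night sweats
(C) Kale-Webb syndrome — does not account for blurred vision, headache, fever, rash
(D) type-II ferritosis — blurred vision +; headache -; fever -; rash +; elevated heart rate +; night sweats +
No candidate is consistent with all observations.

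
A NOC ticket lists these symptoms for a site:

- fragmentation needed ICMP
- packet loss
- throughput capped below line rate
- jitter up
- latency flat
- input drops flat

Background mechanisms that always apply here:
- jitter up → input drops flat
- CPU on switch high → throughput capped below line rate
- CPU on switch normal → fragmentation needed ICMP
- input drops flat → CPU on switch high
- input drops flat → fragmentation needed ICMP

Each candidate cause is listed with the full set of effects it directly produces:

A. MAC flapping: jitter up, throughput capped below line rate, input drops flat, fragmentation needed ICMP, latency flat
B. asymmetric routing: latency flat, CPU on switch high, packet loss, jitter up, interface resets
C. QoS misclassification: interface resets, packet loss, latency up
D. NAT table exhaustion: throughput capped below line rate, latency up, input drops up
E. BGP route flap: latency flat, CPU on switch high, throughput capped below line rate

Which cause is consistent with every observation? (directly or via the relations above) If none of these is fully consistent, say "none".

B

Testing each hypothesis:
(A) MAC flapping — fragmentation needed ICMP yes; packet loss NO; throughput capped below line rate yes; jitter up yes; latency flat yes; input drops flat yes
(B) asymmetric routing — accounts for every observation (fragmentation needed ICMP by jitter up → input drops flat → fragmentation needed ICMP)
(C) QoS misclassification — fragmentation needed ICMP NO; packet loss yes; throughput capped below line rate NO; jitter up NO; latency flat NO; input drops flat NO
(D) NAT table exhaustion — fails on fragmentation needed ICMP, packet loss, jitter up, latency flat, input drops flat (predicts latency up, not latency flat; predicts input drops up, not input drops flat)
(E) BGP route flap — fragmentation needed ICMP NO; packet loss NO; throughput capped below line rate yes; jitter up NO; latency flat yes; input drops flat NO
(B) alone accounts for all the evidence.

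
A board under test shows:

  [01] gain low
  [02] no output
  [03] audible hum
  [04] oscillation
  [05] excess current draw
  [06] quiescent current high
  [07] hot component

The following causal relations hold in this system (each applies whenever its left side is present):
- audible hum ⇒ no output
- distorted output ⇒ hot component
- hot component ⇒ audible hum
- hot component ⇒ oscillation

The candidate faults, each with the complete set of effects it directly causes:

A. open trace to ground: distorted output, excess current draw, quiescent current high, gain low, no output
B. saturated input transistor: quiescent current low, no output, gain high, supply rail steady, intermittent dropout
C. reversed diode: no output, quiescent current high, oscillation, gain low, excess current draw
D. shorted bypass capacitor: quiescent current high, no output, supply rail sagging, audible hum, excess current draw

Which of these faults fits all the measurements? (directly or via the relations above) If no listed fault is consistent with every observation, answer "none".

Testing each hypothesis:
(A) open trace to ground — accounts for every observation (audible hum by distorted output → hot component → audible hum)
(B) saturated input transistor — gain low miss; no output match; audible hum miss; oscillation miss; excess current draw miss; quiescent current high miss; hot component miss
(C) reversed diode — gain low match; no output match; audible hum miss; oscillation match; excess current draw match; quiescent current high match; hot component miss
(D) shorted bypass capacitor — gain low miss; no output match; audible hum match; oscillation miss; excess current draw match; quiescent current high match; hot component miss
(A) is the only candidate with no mismatches.

A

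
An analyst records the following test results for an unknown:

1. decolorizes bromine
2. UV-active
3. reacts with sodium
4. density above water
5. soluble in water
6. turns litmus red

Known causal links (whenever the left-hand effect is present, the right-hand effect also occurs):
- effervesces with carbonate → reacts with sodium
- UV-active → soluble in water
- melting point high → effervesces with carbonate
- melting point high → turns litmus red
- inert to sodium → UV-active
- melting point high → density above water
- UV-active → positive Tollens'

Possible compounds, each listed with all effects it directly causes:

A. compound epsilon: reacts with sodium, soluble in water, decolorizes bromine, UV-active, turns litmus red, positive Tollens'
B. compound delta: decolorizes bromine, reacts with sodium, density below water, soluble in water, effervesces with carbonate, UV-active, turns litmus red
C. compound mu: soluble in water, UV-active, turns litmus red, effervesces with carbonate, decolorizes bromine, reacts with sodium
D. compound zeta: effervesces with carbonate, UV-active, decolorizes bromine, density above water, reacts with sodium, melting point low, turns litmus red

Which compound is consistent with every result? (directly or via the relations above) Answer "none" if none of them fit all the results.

D

Checking each candidate against the observations:
(A) compound epsilon — does not account for density above water
(B) compound delta — decolorizes bromine ✓; UV-active ✓; reacts with sodium ✓; density above water ✗; soluble in water ✓; turns litmus red ✓
(C) compound mu — does not account for density above water
(D) compound zeta — accounts for every observation (soluble in water via UV-active → soluble in water)
(D) alone accounts for all the evidence.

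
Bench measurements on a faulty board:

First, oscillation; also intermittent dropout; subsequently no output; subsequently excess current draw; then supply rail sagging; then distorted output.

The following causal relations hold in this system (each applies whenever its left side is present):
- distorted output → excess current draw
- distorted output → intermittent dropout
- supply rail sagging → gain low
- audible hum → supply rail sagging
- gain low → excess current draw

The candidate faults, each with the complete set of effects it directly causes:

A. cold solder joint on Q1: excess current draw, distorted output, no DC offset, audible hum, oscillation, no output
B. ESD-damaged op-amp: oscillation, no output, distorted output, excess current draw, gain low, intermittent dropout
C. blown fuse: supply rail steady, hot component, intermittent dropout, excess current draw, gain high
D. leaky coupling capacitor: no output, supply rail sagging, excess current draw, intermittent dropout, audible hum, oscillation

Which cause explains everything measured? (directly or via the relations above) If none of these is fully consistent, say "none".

A

Per-candidate check:
(A) cold solder joint on Q1 — oscillation ✓; intermittent dropout ✓ (by distorted output → intermittent dropout); no output ✓; excess current draw ✓; supply rail sagging ✓ (by audible hum → supply rail sagging); distorted output ✓
(B) ESD-damaged op-amp — oscillation ✓; intermittent dropout ✓; no output ✓; excess current draw ✓; supply rail sagging ✗; distorted output ✓
(C) blown fuse — fails on oscillation, no output, supply rail sagging, distorted output (predicts supply rail steady, not supply rail sagging)
(D) leaky coupling capacitor — does not account for distorted output
Only (A) is consistent with every observation.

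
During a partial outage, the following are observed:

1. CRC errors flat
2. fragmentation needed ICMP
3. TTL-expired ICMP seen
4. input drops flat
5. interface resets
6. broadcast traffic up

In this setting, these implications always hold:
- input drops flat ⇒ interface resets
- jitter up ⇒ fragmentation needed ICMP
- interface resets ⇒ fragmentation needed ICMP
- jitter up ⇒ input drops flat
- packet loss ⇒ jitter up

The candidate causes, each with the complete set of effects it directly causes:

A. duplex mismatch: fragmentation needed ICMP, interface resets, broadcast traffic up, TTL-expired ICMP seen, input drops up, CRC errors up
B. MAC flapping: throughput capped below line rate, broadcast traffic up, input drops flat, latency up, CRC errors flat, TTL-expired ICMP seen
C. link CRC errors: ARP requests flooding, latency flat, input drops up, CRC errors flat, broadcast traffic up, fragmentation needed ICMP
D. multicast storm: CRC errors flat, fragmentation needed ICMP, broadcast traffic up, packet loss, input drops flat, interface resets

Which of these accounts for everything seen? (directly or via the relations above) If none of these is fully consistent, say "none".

For each candidate, compare predicted effects to what was observed:
(A) duplex mismatch — fails on CRC errors flat, input drops flat (predicts CRC errors up, not CRC errors flat; predicts input drops up, not input drops flat)
(B) MAC flapping — accounts for every observation (fragmentation needed ICMP by input drops flat → interface resets → fragmentation needed ICMP)
(C) link CRC errors — CRC errors flat match; fragmentation needed ICMP match; TTL-expired ICMP seen miss; input drops flat miss; interface resets miss; broadcast traffic up match
(D) multicast storm — CRC errors flat match; fragmentation needed ICMP match; TTL-expired ICMP seen miss; input drops flat match; interface resets match; broadcast traffic up match
(B) alone accounts for all the evidence.

B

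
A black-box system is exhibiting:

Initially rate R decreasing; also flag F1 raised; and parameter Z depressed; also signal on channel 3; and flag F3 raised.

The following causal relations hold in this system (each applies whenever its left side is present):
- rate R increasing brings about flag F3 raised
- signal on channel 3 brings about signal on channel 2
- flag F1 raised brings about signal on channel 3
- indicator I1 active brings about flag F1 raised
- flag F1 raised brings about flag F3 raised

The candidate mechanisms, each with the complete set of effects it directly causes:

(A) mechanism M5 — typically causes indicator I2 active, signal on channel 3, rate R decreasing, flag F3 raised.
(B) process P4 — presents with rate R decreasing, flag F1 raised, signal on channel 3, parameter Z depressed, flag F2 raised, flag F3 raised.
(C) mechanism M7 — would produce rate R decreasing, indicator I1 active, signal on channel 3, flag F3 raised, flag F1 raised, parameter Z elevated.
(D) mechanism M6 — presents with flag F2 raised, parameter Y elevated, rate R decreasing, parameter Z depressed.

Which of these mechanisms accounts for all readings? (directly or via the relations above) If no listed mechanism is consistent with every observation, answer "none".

Checking each candidate against the observations:
(A) mechanism M5 — does not account for flag F1 raised, parameter Z depressed
(B) process P4 — rate R decreasing match; flag F1 raised match; parameter Z depressed match; signal on channel 3 match; flag F3 raised match
(C) mechanism M7 — fails on parameter Z depressed (predicts parameter Z elevated, not parameter Z depressed)
(D) mechanism M6 — does not account for flag F1 raised, signal on channel 3, flag F3 raised
(B) is the only candidate with no mismatches.

B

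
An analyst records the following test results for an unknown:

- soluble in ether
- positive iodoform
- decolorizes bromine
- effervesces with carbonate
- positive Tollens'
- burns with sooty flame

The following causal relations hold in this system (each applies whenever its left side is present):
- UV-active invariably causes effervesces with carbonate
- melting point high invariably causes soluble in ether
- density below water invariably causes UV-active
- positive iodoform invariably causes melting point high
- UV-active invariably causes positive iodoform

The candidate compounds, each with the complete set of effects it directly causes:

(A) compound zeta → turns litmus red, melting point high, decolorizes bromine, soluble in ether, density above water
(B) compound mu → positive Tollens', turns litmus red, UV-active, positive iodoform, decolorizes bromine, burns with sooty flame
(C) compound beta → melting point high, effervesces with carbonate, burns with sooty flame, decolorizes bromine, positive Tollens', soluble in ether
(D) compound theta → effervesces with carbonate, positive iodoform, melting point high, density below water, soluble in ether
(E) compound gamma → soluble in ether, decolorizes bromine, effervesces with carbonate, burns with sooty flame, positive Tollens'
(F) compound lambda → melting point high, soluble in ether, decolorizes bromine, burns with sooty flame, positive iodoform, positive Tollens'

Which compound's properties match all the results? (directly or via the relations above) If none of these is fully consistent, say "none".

B

For each candidate, compare predicted effects to what was observed:
(A) compound zeta — soluble in ether yes; positive iodoform NO; decolorizes bromine yes; effervesces with carbonate NO; positive Tollens' NO; burns with sooty flame NO
(B) compound mu — soluble in ether yes (by positive iodoform → melting point high → soluble in ether); positive iodoform yes; decolorizes bromine yes; effervesces with carbonate yes (by UV-active → effervesces with carbonate); positive Tollens' yes; burns with sooty flame yes
(C) compound beta — does not account for positive iodoform
(D) compound theta — soluble in ether yes; positive iodoform yes; decolorizes bromine NO; effervesces with carbonate yes; positive Tollens' NO; burns with sooty flame NO
(E) compound gamma — soluble in ether yes; positive iodoform NO; decolorizes bromine yes; effervesces with carbonate yes; positive Tollens' yes; burns with sooty flame yes
(F) compound lambda — soluble in ether yes; positive iodoform yes; decolorizes bromine yes; effervesces with carbonate NO; positive Tollens' yes; burns with sooty flame yes
Only (B) is consistent with every observation.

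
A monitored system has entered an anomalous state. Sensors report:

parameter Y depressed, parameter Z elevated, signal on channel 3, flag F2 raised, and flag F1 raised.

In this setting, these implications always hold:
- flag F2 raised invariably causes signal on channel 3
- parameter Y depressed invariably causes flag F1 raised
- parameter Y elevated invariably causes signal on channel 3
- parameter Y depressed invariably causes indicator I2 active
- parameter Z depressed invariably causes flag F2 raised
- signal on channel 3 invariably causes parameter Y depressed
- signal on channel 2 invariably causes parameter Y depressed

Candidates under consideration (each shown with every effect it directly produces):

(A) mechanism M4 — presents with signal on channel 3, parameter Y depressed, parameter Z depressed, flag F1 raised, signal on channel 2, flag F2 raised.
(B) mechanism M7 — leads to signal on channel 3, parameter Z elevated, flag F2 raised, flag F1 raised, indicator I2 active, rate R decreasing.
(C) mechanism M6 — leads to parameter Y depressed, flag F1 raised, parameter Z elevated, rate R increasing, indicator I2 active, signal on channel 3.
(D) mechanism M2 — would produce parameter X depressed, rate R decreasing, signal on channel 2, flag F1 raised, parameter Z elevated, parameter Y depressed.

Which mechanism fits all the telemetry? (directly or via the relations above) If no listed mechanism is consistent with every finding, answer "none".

B

Checking each candidate against the observations:
(A) mechanism M4 — fails on parameter Z elevated (predicts parameter Z depressed, not parameter Z elevated)
(B) mechanism M7 — accounts for every observation (parameter Y depressed via signal on channel 3 → parameter Y depressed)
(C) mechanism M6 — parameter Y depressed match; parameter Z elevated match; signal on channel 3 match; flag F2 raised miss; flag F1 raised match
(D) mechanism M2 — does not account for signal on channel 3, flag F2 raised
Only (B) is consistent with every observation.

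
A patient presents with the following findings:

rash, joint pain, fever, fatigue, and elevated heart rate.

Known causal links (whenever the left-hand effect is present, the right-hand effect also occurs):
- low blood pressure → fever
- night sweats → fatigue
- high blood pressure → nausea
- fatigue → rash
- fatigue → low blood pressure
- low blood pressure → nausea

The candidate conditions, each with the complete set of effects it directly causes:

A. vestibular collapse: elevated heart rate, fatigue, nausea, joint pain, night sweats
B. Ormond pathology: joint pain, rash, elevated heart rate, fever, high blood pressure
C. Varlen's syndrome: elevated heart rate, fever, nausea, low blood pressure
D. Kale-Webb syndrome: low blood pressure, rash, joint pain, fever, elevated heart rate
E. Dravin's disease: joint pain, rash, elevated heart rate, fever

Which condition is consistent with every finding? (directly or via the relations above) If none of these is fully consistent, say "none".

A

For each candidate, compare predicted effects to what was observed:
(A) vestibular collapse — rash match (through fatigue → rash); joint pain match; fever match (through fatigue → low blood pressure → fever); fatigue match; elevated heart rate match
(B) Ormond pathology — rash match; joint pain match; fever match; fatigue miss; elevated heart rate match
(C) Varlen's syndrome — does not account for rash, joint pain, fatigue
(D) Kale-Webb syndrome — rash match; joint pain match; fever match; fatigue miss; elevated heart rate match
(E) Dravin's disease — rash match; joint pain match; fever match; fatigue miss; elevated heart rate match
(A) alone accounts for all the evidence.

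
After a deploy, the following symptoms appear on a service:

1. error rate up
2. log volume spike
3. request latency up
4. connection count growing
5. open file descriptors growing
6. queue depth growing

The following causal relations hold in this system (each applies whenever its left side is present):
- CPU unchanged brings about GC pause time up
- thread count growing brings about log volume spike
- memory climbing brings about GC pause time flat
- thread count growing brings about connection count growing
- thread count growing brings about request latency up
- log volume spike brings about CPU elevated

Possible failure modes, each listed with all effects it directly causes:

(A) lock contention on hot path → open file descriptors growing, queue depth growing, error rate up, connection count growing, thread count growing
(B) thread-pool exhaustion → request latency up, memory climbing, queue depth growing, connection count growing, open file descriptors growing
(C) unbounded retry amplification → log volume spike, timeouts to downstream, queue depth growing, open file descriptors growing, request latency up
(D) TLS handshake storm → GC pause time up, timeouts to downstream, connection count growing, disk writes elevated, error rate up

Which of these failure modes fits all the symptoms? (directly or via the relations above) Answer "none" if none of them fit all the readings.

A

For each candidate, compare predicted effects to what was observed:
(A) lock contention on hot path — accounts for every observation (log volume spike via thread count growing → log volume spike)
(B) thread-pool exhaustion — does not account for error rate up, log volume spike
(C) unbounded retry amplification — does not account for error rate up, connection count growing
(D) TLS handshake storm — error rate up yes; log volume spike NO; request latency up NO; connection count growing yes; open file descriptors growing NO; queue depth growing NO
(A) alone accounts for all the evidence.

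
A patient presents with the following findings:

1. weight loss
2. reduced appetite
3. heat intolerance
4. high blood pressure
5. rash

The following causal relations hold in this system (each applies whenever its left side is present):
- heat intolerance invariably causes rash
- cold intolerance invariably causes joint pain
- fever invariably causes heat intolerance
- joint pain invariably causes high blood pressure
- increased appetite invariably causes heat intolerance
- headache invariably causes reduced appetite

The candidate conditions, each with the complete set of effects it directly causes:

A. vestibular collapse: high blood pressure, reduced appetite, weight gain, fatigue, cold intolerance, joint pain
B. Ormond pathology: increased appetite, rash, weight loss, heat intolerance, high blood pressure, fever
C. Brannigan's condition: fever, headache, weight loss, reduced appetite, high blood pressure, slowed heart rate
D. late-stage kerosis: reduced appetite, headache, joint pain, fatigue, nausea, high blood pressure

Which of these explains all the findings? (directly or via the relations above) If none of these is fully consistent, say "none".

C

Testing each hypothesis:
(A) vestibular collapse — fails on weight loss, heat intolerance, rash (predicts weight gain, not weight loss; predicts cold intolerance, not heat intolerance)
(B) Ormond pathology — fails on reduced appetite (predicts increased appetite, not reduced appetite)
(C) Brannigan's condition — weight loss +; reduced appetite +; heat intolerance + (through fever → heat intolerance); high blood pressure +; rash + (through fever → heat intolerance → rash)
(D) late-stage kerosis — weight loss -; reduced appetite +; heat intolerance -; high blood pressure +; rash -
(C) alone accounts for all the evidence.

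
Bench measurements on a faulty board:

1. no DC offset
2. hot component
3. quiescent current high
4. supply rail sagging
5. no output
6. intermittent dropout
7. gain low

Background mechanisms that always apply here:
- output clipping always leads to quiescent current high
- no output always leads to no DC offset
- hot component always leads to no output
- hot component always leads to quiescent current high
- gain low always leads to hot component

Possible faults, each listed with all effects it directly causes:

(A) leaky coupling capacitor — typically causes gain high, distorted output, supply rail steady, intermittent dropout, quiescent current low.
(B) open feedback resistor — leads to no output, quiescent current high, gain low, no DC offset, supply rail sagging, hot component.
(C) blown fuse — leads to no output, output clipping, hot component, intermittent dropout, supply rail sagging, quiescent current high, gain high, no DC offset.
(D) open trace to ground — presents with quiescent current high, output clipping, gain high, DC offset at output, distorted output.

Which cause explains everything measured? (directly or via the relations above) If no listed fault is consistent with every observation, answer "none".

Testing each hypothesis:
(A) leaky coupling capacitor — fails on no DC offset, hot component, quiescent current high, supply rail sagging, no output, gain low (predicts quiescent current low, not quiescent current high; predicts supply rail steady, not supply rail sagging; predicts gain high, not gain low)
(B) open feedback resistor — no DC offset yes; hot component yes; quiescent current high yes; supply rail sagging yes; no output yes; intermittent dropout NO; gain low yes
(C) blown fuse — no DC offset yes; hot component yes; quiescent current high yes; supply rail sagging yes; no output yes; intermittent dropout yes; gain low NO
(D) open trace to ground — no DC offset NO; hot component NO; quiescent current high yes; supply rail sagging NO; no output NO; intermittent dropout NO; gain low NO
Every candidate fails on at least one observation.

none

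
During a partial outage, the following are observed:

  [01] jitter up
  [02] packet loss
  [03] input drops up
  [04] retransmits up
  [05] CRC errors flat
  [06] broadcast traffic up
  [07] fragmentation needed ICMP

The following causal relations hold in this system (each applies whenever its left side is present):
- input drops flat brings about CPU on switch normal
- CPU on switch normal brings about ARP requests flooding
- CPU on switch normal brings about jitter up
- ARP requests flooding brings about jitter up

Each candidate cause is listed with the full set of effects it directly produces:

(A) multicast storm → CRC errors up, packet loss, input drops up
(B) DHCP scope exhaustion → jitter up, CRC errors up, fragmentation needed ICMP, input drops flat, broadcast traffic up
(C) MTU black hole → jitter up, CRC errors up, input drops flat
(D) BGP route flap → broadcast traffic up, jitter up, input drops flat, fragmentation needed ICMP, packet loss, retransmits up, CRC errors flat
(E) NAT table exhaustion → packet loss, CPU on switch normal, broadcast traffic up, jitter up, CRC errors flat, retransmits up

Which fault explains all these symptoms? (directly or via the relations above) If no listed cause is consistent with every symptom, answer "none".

none

Testing each hypothesis:
(A) multicast storm — fails on jitter up, retransmits up, CRC errors flat, broadcast traffic up, fragmentation needed ICMP (predicts CRC errors up, not CRC errors flat)
(B) DHCP scope exhaustion — fails on packet loss, input drops up, retransmits up, CRC errors flat (predicts input drops flat, not input drops up; predicts CRC errors up, not CRC errors flat)
(C) MTU black hole — fails on packet loss, input drops up, retransmits up, CRC errors flat, broadcast traffic up, fragmentation needed ICMP (predicts input drops flat, not input drops up; predicts CRC errors up, not CRC errors flat)
(D) BGP route flap — fails on input drops up (predicts input drops flat, not input drops up)
(E) NAT table exhaustion — jitter up ✓; packet loss ✓; input drops up ✗; retransmits up ✓; CRC errors flat ✓; broadcast traffic up ✓; fragmentation needed ICMP ✗
Every candidate fails on at least one observation.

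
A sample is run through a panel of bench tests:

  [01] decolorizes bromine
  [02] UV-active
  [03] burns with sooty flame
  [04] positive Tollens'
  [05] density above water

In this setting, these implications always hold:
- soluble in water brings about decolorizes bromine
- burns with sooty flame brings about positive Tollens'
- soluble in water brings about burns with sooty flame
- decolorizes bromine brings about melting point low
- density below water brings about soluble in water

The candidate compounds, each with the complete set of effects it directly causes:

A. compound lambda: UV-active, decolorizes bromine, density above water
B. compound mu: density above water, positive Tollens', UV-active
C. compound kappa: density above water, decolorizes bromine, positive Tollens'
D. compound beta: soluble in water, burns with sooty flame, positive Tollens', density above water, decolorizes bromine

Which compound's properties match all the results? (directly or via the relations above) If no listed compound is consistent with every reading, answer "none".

Per-candidate check:
(A) compound lambda — does not account for burns with sooty flame, positive Tollens'
(B) compound mu — decolorizes bromine ✗; UV-active ✓; burns with sooty flame ✗; positive Tollens' ✓; density above water ✓
(C) compound kappa — decolorizes bromine ✓; UV-active ✗; burns with sooty flame ✗; positive Tollens' ✓; density above water ✓
(D) compound beta — does not account for UV-active
No candidate is consistent with all observations.

none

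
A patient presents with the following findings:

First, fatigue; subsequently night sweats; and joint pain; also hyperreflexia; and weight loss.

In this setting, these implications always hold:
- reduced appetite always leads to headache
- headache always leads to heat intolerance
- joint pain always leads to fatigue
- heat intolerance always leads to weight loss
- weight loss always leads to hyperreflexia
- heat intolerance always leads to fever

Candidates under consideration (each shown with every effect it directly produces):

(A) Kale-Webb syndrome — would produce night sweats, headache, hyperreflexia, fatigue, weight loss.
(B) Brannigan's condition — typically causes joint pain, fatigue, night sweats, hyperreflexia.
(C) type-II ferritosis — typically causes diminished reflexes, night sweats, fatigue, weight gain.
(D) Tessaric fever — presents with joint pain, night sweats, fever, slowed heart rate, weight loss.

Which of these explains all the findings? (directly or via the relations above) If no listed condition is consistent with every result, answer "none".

D

Checking each candidate against the observations:
(A) Kale-Webb syndrome — does not account for joint pain
(B) Brannigan's condition — does not account for weight loss
(C) type-II ferritosis — fatigue +; night sweats +; joint pain -; hyperreflexia -; weight loss -
(D) Tessaric fever — fatigue + (through joint pain → fatigue); night sweats +; joint pain +; hyperreflexia + (through weight loss → hyperreflexia); weight loss +
(D) alone accounts for all the evidence.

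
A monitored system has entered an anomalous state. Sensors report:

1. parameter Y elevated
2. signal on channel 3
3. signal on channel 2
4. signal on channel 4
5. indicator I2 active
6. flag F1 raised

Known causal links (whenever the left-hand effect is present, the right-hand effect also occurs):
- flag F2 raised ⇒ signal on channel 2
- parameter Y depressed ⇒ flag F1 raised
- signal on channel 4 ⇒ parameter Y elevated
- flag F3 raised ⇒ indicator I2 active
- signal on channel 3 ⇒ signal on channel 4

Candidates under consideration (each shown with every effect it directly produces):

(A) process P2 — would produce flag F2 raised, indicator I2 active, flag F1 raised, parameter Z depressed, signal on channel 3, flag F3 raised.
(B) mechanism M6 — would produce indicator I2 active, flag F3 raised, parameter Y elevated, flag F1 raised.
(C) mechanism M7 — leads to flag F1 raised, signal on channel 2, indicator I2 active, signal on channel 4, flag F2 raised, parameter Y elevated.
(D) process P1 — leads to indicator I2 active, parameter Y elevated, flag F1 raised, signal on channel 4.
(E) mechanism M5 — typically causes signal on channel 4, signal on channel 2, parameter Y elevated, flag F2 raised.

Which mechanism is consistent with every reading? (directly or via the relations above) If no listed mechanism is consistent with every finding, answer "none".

Checking each candidate against the observations:
(A) process P2 — parameter Y elevated + (via signal on channel 3 → signal on channel 4 → parameter Y elevated); signal on channel 3 +; signal on channel 2 + (via flag F2 raised → signal on channel 2); signal on channel 4 + (via signal on channel 3 → signal on channel 4); indicator I2 active +; flag F1 raised +
(B) mechanism M6 — parameter Y elevated +; signal on channel 3 -; signal on channel 2 -; signal on channel 4 -; indicator I2 active +; flag F1 raised +
(C) mechanism M7 — does not account for signal on channel 3
(D) process P1 — parameter Y elevated +; signal on channel 3 -; signal on channel 2 -; signal on channel 4 +; indicator I2 active +; flag F1 raised +
(E) mechanism M5 — parameter Y elevated +; signal on channel 3 -; signal on channel 2 +; signal on channel 4 +; indicator I2 active -; flag F1 raised -
(A) is the only candidate with no mismatches.

A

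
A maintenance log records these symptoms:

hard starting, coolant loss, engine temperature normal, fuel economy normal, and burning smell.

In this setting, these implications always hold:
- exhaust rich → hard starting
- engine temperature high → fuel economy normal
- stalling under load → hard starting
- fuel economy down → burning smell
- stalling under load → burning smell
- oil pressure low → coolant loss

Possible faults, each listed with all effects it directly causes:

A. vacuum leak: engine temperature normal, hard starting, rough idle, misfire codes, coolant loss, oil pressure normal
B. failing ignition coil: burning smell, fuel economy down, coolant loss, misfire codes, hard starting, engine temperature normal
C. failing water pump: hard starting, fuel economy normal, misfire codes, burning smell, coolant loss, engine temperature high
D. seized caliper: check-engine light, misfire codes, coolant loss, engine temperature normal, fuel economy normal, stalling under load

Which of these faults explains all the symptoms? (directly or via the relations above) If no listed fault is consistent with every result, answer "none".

For each candidate, compare predicted effects to what was observed:
(A) vacuum leak — hard starting match; coolant loss match; engine temperature normal match; fuel economy normal miss; burning smell miss
(B) failing ignition coil — fails on fuel economy normal (predicts fuel economy down, not fuel economy normal)
(C) failing water pump — hard starting match; coolant loss match; engine temperature normal miss; fuel economy normal match; burning smell match
(D) seized caliper — hard starting match (by stalling under load → hard starting); coolant loss match; engine temperature normal match; fuel economy normal match; burning smell match (by stalling under load → burning smell)
Only (D) is consistent with every observation.

D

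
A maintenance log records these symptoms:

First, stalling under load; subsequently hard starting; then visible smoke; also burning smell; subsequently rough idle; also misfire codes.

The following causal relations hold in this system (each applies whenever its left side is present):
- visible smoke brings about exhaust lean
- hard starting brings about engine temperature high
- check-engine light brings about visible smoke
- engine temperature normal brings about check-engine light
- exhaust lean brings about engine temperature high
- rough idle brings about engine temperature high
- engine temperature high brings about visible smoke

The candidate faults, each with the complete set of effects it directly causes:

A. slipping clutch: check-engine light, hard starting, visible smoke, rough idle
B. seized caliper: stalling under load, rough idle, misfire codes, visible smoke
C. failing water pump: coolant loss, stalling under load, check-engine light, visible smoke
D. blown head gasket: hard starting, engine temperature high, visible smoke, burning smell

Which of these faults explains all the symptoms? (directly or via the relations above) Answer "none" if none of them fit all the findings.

Per-candidate check:
(A) slipping clutch — stalling under load miss; hard starting match; visible smoke match; burning smell miss; rough idle match; misfire codes miss
(B) seized caliper — does not account for hard starting, burning smell
(C) failing water pump — stalling under load match; hard starting miss; visible smoke match; burning smell miss; rough idle miss; misfire codes miss
(D) blown head gasket — stalling under load miss; hard starting match; visible smoke match; burning smell match; rough idle miss; misfire codes miss
None of the listed candidates fits everything.

none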